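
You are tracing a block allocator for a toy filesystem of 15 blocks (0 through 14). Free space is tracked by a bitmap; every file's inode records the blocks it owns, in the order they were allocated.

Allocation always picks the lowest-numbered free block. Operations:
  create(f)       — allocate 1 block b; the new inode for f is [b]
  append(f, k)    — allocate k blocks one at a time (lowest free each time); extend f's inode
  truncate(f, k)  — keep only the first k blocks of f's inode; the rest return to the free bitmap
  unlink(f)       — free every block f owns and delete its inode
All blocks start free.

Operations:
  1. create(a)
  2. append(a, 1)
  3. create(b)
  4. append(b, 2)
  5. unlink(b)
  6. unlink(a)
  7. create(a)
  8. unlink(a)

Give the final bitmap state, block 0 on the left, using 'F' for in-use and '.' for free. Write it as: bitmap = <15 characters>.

[1] create(a) — a=0 (map F..............)
[2] append(a, 1) — a=0,1 (map FF.............)
[3] create(b) — a=0,1 b=2 (map FFF............)
[4] append(b, 2) — a=0,1 b=2,3,4 (map FFFFF..........)
[5] unlink(b) — a=0,1 (map FF.............)
[6] unlink(a) —  (map ...............)
[7] create(a) — a=0 (map F..............)
[8] unlink(a) —  (map ...............)

bitmap = ...............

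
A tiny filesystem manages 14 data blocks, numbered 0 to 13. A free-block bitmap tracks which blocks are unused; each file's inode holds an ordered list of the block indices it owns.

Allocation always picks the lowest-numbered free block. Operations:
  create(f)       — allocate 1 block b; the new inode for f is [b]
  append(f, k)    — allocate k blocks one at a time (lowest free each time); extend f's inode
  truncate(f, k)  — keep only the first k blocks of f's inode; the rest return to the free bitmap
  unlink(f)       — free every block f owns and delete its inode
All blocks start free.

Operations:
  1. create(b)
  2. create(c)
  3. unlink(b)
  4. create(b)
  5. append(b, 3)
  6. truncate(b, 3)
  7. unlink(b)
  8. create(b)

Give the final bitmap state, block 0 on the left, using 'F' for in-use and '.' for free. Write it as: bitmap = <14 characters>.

[1] create(b) — b=0 (map F.............)
[2] create(c) — b=0 c=1 (map FF............)
[3] unlink(b) — c=1 (map .F............)
[4] create(b) — b=0 c=1 (map FF............)
[5] append(b, 3) — b=0,2,3,4 c=1 (map FFFFF.........)
[6] truncate(b, 3) — b=0,2,3 c=1 (map FFFF..........)
[7] unlink(b) — c=1 (map .F............)
[8] create(b) — b=0 c=1 (map FF............)

bitmap = FF............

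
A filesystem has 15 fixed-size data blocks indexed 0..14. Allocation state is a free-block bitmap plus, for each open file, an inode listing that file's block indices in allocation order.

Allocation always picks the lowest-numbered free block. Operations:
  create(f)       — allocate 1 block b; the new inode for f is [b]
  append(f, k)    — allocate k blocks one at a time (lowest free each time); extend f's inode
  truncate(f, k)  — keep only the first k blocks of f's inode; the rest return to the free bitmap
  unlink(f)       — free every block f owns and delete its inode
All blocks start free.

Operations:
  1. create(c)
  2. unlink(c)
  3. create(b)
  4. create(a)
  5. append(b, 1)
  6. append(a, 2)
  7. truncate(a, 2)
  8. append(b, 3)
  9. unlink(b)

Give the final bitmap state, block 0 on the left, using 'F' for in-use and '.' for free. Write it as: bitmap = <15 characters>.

bitmap = .F.F...........

after create(c) → c:[0]  free=[F..............]
after unlink(c) →   free=[...............]
after create(b) → b:[0]  free=[F..............]
after create(a) → a:[1], b:[0]  free=[FF.............]
after append(b, 1) → a:[1], b:[0, 2]  free=[FFF............]
after append(a, 2) → a:[1, 3, 4], b:[0, 2]  free=[FFFFF..........]
after truncate(a, 2) → a:[1, 3], b:[0, 2]  free=[FFFF...........]
after append(b, 3) → a:[1, 3], b:[0, 2, 4, 5, 6]  free=[FFFFFFF........]
after unlink(b) → a:[1, 3]  free=[.F.F...........]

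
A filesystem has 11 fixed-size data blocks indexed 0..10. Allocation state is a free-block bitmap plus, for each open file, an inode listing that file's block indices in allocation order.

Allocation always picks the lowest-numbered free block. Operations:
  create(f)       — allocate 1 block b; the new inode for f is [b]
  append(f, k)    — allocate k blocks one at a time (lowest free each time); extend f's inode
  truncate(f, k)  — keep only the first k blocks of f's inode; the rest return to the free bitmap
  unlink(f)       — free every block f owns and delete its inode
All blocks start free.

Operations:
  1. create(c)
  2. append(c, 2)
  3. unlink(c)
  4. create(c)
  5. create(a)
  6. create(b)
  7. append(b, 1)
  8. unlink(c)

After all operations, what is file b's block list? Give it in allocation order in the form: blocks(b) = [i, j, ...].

[1] create(c) — c=0 (map F..........)
[2] append(c, 2) — c=0,1,2 (map FFF........)
[3] unlink(c) —  (map ...........)
[4] create(c) — c=0 (map F..........)
[5] create(a) — a=1 c=0 (map FF.........)
[6] create(b) — a=1 b=2 c=0 (map FFF........)
[7] append(b, 1) — a=1 b=2,3 c=0 (map FFFF.......)
[8] unlink(c) — a=1 b=2,3 (map .FFF.......)

blocks(b) = [2, 3]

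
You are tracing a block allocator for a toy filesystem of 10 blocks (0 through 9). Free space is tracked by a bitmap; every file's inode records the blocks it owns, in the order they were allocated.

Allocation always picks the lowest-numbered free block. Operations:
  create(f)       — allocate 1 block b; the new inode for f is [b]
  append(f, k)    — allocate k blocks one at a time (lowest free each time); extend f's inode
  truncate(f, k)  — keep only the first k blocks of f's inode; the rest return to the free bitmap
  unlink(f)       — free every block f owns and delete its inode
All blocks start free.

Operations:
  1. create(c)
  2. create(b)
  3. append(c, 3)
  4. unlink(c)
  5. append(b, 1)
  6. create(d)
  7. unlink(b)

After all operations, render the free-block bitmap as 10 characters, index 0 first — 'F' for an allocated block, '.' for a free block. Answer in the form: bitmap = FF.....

bitmap = ..F.......

[1] create(c) — c=0 (map F.........)
[2] create(b) — b=1 c=0 (map FF........)
[3] append(c, 3) — b=1 c=0,2,3,4 (map FFFFF.....)
[4] unlink(c) — b=1 (map .F........)
[5] append(b, 1) — b=1,0 (map FF........)
[6] create(d) — b=1,0 d=2 (map FFF.......)
[7] unlink(b) — d=2 (map ..F.......)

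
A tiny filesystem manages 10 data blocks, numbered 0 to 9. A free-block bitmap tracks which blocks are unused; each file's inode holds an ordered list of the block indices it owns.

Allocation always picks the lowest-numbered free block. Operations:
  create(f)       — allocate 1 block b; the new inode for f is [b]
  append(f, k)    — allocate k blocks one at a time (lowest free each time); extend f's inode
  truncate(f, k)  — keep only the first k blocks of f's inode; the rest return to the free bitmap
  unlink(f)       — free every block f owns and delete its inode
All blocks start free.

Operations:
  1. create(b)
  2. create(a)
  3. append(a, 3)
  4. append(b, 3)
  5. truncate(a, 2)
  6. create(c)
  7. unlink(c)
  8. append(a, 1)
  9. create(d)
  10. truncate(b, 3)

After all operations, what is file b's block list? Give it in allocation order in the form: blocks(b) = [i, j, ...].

create(b): bitmap=F......... | b=[0]
create(a): bitmap=FF........ | a=[1] b=[0]
append(a, 3): bitmap=FFFFF..... | a=[1, 2, 3, 4] b=[0]
append(b, 3): bitmap=FFFFFFFF.. | a=[1, 2, 3, 4] b=[0, 5, 6, 7]
truncate(a, 2): bitmap=FFF..FFF.. | a=[1, 2] b=[0, 5, 6, 7]
create(c): bitmap=FFFF.FFF.. | a=[1, 2] b=[0, 5, 6, 7] c=[3]
unlink(c): bitmap=FFF..FFF.. | a=[1, 2] b=[0, 5, 6, 7]
append(a, 1): bitmap=FFFF.FFF.. | a=[1, 2, 3] b=[0, 5, 6, 7]
create(d): bitmap=FFFFFFFF.. | a=[1, 2, 3] b=[0, 5, 6, 7] d=[4]
truncate(b, 3): bitmap=FFFFFFF... | a=[1, 2, 3] b=[0, 5, 6] d=[4]

blocks(b) = [0, 5, 6]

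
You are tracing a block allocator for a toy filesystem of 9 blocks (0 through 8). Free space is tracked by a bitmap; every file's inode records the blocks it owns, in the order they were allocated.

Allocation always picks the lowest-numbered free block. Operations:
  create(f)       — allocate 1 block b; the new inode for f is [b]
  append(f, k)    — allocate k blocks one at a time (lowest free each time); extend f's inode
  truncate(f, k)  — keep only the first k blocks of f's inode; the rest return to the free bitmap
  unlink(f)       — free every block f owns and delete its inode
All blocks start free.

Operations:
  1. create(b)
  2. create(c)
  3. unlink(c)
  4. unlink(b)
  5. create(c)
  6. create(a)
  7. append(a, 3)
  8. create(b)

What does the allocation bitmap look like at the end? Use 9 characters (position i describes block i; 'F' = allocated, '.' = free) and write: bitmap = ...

create(b): bitmap=F........ | b=[0]
create(c): bitmap=FF....... | b=[0] c=[1]
unlink(c): bitmap=F........ | b=[0]
unlink(b): bitmap=......... | 
create(c): bitmap=F........ | c=[0]
create(a): bitmap=FF....... | a=[1] c=[0]
append(a, 3): bitmap=FFFFF.... | a=[1, 2, 3, 4] c=[0]
create(b): bitmap=FFFFFF... | a=[1, 2, 3, 4] b=[5] c=[0]

bitmap = FFFFFF...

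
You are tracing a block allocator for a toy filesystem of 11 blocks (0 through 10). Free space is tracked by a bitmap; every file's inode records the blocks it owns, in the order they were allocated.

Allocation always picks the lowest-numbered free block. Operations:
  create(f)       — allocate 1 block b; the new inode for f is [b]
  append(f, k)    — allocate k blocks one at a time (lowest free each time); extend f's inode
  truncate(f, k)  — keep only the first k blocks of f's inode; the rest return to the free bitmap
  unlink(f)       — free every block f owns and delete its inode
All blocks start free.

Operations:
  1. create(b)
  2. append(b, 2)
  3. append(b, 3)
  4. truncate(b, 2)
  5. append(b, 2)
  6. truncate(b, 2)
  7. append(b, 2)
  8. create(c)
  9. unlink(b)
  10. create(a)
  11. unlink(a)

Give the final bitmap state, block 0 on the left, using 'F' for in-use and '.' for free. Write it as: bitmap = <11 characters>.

bitmap = ....F......

  1. create(b)  ⇒  F..........  {b→[0]}
  2. append(b, 2)  ⇒  FFF........  {b→[0, 1, 2]}
  3. append(b, 3)  ⇒  FFFFFF.....  {b→[0, 1, 2, 3, 4, 5]}
  4. truncate(b, 2)  ⇒  FF.........  {b→[0, 1]}
  5. append(b, 2)  ⇒  FFFF.......  {b→[0, 1, 2, 3]}
  6. truncate(b, 2)  ⇒  FF.........  {b→[0, 1]}
  7. append(b, 2)  ⇒  FFFF.......  {b→[0, 1, 2, 3]}
  8. create(c)  ⇒  FFFFF......  {b→[0, 1, 2, 3]; c→[4]}
  9. unlink(b)  ⇒  ....F......  {c→[4]}
  10. create(a)  ⇒  F...F......  {a→[0]; c→[4]}
  11. unlink(a)  ⇒  ....F......  {c→[4]}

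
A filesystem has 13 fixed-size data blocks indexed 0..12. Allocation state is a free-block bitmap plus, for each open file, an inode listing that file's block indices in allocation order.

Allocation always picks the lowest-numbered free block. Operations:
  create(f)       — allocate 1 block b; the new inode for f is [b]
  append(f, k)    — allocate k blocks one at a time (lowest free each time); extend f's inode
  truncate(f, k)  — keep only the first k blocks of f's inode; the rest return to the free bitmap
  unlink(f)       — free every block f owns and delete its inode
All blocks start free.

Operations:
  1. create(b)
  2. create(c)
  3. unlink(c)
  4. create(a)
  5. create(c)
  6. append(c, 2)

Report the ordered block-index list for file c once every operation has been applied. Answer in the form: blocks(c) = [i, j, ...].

create(b): bitmap=F............ | b=[0]
create(c): bitmap=FF........... | b=[0] c=[1]
unlink(c): bitmap=F............ | b=[0]
create(a): bitmap=FF........... | a=[1] b=[0]
create(c): bitmap=FFF.......... | a=[1] b=[0] c=[2]
append(c, 2): bitmap=FFFFF........ | a=[1] b=[0] c=[2, 3, 4]

blocks(c) = [2, 3, 4]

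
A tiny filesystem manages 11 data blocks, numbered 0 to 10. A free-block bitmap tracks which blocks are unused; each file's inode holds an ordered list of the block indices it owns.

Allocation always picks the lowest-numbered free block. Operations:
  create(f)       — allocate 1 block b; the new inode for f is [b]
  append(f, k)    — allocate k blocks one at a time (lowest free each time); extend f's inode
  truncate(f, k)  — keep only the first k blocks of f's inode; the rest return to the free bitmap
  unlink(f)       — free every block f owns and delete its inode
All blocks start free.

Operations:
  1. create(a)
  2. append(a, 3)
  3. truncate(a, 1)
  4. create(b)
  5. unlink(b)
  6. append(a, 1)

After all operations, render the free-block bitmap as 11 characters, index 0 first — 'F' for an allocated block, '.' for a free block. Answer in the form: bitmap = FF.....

  1. create(a)  ⇒  F..........  {a→[0]}
  2. append(a, 3)  ⇒  FFFF.......  {a→[0, 1, 2, 3]}
  3. truncate(a, 1)  ⇒  F..........  {a→[0]}
  4. create(b)  ⇒  FF.........  {a→[0]; b→[1]}
  5. unlink(b)  ⇒  F..........  {a→[0]}
  6. append(a, 1)  ⇒  FF.........  {a→[0, 1]}

bitmap = FF.........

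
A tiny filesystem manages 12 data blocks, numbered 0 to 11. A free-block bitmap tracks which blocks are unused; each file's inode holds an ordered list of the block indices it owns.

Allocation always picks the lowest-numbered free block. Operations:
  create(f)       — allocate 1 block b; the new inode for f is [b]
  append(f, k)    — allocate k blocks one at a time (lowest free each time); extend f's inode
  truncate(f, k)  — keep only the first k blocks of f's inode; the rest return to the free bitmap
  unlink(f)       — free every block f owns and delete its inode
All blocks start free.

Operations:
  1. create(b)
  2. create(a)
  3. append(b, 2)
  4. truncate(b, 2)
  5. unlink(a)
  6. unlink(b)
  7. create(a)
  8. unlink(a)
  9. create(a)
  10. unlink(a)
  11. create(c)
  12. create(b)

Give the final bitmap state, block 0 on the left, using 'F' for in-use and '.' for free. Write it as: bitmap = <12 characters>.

bitmap = FF..........

after create(b) → b:[0]  free=[F...........]
after create(a) → a:[1], b:[0]  free=[FF..........]
after append(b, 2) → a:[1], b:[0, 2, 3]  free=[FFFF........]
after truncate(b, 2) → a:[1], b:[0, 2]  free=[FFF.........]
after unlink(a) → b:[0, 2]  free=[F.F.........]
after unlink(b) →   free=[............]
after create(a) → a:[0]  free=[F...........]
after unlink(a) →   free=[............]
after create(a) → a:[0]  free=[F...........]
after unlink(a) →   free=[............]
after create(c) → c:[0]  free=[F...........]
after create(b) → b:[1], c:[0]  free=[FF..........]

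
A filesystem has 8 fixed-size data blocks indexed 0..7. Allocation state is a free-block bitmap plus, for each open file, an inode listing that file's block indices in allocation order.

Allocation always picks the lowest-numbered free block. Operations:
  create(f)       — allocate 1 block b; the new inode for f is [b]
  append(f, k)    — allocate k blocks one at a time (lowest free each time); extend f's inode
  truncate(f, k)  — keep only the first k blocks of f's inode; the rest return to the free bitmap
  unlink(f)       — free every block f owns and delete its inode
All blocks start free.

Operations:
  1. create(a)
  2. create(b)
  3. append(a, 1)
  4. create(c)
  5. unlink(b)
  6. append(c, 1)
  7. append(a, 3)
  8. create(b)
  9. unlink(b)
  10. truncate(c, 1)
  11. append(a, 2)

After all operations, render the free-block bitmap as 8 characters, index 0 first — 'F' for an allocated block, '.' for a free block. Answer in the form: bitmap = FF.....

[1] create(a) — a=0 (map F.......)
[2] create(b) — a=0 b=1 (map FF......)
[3] append(a, 1) — a=0,2 b=1 (map FFF.....)
[4] create(c) — a=0,2 b=1 c=3 (map FFFF....)
[5] unlink(b) — a=0,2 c=3 (map F.FF....)
[6] append(c, 1) — a=0,2 c=3,1 (map FFFF....)
[7] append(a, 3) — a=0,2,4,5,6 c=3,1 (map FFFFFFF.)
[8] create(b) — a=0,2,4,5,6 b=7 c=3,1 (map FFFFFFFF)
[9] unlink(b) — a=0,2,4,5,6 c=3,1 (map FFFFFFF.)
[10] truncate(c, 1) — a=0,2,4,5,6 c=3 (map F.FFFFF.)
[11] append(a, 2) — a=0,2,4,5,6,1,7 c=3 (map FFFFFFFF)

bitmap = FFFFFFFF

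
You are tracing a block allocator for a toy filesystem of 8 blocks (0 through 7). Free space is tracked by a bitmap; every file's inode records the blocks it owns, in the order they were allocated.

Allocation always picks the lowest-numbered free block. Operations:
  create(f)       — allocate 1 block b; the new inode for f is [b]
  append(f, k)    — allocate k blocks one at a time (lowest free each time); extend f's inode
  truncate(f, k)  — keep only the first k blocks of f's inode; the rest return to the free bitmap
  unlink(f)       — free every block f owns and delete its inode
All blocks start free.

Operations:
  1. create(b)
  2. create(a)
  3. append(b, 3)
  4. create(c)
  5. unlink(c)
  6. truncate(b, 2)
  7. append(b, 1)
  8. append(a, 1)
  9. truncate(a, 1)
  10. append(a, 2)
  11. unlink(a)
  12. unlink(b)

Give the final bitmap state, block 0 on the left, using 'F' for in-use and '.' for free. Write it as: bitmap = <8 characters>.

bitmap = ........

[1] create(b) — b=0 (map F.......)
[2] create(a) — a=1 b=0 (map FF......)
[3] append(b, 3) — a=1 b=0,2,3,4 (map FFFFF...)
[4] create(c) — a=1 b=0,2,3,4 c=5 (map FFFFFF..)
[5] unlink(c) — a=1 b=0,2,3,4 (map FFFFF...)
[6] truncate(b, 2) — a=1 b=0,2 (map FFF.....)
[7] append(b, 1) — a=1 b=0,2,3 (map FFFF....)
[8] append(a, 1) — a=1,4 b=0,2,3 (map FFFFF...)
[9] truncate(a, 1) — a=1 b=0,2,3 (map FFFF....)
[10] append(a, 2) — a=1,4,5 b=0,2,3 (map FFFFFF..)
[11] unlink(a) — b=0,2,3 (map F.FF....)
[12] unlink(b) —  (map ........)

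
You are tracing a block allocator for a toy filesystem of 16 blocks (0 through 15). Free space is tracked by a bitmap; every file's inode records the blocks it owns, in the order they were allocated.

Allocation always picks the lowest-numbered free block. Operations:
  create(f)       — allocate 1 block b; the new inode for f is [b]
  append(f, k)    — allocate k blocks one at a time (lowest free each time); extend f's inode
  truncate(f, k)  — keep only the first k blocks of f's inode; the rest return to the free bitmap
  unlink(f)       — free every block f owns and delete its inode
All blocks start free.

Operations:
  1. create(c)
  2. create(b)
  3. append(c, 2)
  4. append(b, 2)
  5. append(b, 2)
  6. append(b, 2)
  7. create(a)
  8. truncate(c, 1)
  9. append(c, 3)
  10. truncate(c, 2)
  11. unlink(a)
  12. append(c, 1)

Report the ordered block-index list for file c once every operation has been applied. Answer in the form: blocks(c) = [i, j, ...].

blocks(c) = [0, 2, 3]

[1] create(c) — c=0 (map F...............)
[2] create(b) — b=1 c=0 (map FF..............)
[3] append(c, 2) — b=1 c=0,2,3 (map FFFF............)
[4] append(b, 2) — b=1,4,5 c=0,2,3 (map FFFFFF..........)
[5] append(b, 2) — b=1,4,5,6,7 c=0,2,3 (map FFFFFFFF........)
[6] append(b, 2) — b=1,4,5,6,7,8,9 c=0,2,3 (map FFFFFFFFFF......)
[7] create(a) — a=10 b=1,4,5,6,7,8,9 c=0,2,3 (map FFFFFFFFFFF.....)
[8] truncate(c, 1) — a=10 b=1,4,5,6,7,8,9 c=0 (map FF..FFFFFFF.....)
[9] append(c, 3) — a=10 b=1,4,5,6,7,8,9 c=0,2,3,11 (map FFFFFFFFFFFF....)
[10] truncate(c, 2) — a=10 b=1,4,5,6,7,8,9 c=0,2 (map FFF.FFFFFFF.....)
[11] unlink(a) — b=1,4,5,6,7,8,9 c=0,2 (map FFF.FFFFFF......)
[12] append(c, 1) — b=1,4,5,6,7,8,9 c=0,2,3 (map FFFFFFFFFF......)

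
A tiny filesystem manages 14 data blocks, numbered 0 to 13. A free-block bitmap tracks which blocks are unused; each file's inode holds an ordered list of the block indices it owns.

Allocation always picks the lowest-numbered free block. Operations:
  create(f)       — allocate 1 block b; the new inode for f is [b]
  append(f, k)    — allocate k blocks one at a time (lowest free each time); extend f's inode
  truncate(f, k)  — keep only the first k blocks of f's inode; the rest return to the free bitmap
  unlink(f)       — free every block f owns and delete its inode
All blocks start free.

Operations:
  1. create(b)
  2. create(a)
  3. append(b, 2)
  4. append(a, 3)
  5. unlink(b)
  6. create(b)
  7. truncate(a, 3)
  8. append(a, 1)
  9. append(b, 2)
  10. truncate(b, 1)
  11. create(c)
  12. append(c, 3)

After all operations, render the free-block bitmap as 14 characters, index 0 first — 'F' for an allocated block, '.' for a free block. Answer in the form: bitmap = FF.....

bitmap = FFFFFFFFF.....

after create(b) → b:[0]  free=[F.............]
after create(a) → a:[1], b:[0]  free=[FF............]
after append(b, 2) → a:[1], b:[0, 2, 3]  free=[FFFF..........]
after append(a, 3) → a:[1, 4, 5, 6], b:[0, 2, 3]  free=[FFFFFFF.......]
after unlink(b) → a:[1, 4, 5, 6]  free=[.F..FFF.......]
after create(b) → a:[1, 4, 5, 6], b:[0]  free=[FF..FFF.......]
after truncate(a, 3) → a:[1, 4, 5], b:[0]  free=[FF..FF........]
after append(a, 1) → a:[1, 4, 5, 2], b:[0]  free=[FFF.FF........]
after append(b, 2) → a:[1, 4, 5, 2], b:[0, 3, 6]  free=[FFFFFFF.......]
after truncate(b, 1) → a:[1, 4, 5, 2], b:[0]  free=[FFF.FF........]
after create(c) → a:[1, 4, 5, 2], b:[0], c:[3]  free=[FFFFFF........]
after append(c, 3) → a:[1, 4, 5, 2], b:[0], c:[3, 6, 7, 8]  free=[FFFFFFFFF.....]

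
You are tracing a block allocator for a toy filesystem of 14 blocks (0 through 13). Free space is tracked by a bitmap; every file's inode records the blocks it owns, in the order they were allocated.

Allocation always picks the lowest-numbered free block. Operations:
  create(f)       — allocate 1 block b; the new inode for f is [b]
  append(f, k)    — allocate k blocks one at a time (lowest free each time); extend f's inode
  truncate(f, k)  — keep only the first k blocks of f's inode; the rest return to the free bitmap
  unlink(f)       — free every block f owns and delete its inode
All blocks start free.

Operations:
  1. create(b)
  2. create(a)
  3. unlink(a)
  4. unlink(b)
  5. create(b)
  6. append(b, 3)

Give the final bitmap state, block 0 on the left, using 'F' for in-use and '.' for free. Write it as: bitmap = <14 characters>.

bitmap = FFFF..........

create(b): bitmap=F............. | b=[0]
create(a): bitmap=FF............ | a=[1] b=[0]
unlink(a): bitmap=F............. | b=[0]
unlink(b): bitmap=.............. | 
create(b): bitmap=F............. | b=[0]
append(b, 3): bitmap=FFFF.......... | b=[0, 1, 2, 3]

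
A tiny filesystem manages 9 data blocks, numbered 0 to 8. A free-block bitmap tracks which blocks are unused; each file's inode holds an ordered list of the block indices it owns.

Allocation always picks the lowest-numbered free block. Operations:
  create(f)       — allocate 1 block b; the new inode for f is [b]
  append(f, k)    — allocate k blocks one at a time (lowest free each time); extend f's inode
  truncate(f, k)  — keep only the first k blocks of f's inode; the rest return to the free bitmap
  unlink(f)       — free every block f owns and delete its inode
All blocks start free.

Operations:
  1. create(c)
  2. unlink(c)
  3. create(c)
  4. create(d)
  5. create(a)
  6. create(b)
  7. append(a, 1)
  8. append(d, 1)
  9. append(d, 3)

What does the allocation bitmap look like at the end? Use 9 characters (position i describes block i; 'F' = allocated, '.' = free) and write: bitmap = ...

create(c): bitmap=F........ | c=[0]
unlink(c): bitmap=......... | 
create(c): bitmap=F........ | c=[0]
create(d): bitmap=FF....... | c=[0] d=[1]
create(a): bitmap=FFF...... | a=[2] c=[0] d=[1]
create(b): bitmap=FFFF..... | a=[2] b=[3] c=[0] d=[1]
append(a, 1): bitmap=FFFFF.... | a=[2, 4] b=[3] c=[0] d=[1]
append(d, 1): bitmap=FFFFFF... | a=[2, 4] b=[3] c=[0] d=[1, 5]
append(d, 3): bitmap=FFFFFFFFF | a=[2, 4] b=[3] c=[0] d=[1, 5, 6, 7, 8]

bitmap = FFFFFFFFF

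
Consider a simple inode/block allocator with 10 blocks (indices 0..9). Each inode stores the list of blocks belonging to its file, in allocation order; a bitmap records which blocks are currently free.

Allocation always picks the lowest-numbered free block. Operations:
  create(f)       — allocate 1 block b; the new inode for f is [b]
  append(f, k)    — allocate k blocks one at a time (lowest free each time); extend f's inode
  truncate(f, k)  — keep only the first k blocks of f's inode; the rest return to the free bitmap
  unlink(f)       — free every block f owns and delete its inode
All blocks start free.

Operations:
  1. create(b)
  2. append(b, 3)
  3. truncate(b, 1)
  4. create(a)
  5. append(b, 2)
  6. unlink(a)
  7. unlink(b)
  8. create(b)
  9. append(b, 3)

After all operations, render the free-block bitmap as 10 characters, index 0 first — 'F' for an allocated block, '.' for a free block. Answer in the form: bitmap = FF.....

create(b): bitmap=F......... | b=[0]
append(b, 3): bitmap=FFFF...... | b=[0, 1, 2, 3]
truncate(b, 1): bitmap=F......... | b=[0]
create(a): bitmap=FF........ | a=[1] b=[0]
append(b, 2): bitmap=FFFF...... | a=[1] b=[0, 2, 3]
unlink(a): bitmap=F.FF...... | b=[0, 2, 3]
unlink(b): bitmap=.......... | 
create(b): bitmap=F......... | b=[0]
append(b, 3): bitmap=FFFF...... | b=[0, 1, 2, 3]

bitmap = FFFF......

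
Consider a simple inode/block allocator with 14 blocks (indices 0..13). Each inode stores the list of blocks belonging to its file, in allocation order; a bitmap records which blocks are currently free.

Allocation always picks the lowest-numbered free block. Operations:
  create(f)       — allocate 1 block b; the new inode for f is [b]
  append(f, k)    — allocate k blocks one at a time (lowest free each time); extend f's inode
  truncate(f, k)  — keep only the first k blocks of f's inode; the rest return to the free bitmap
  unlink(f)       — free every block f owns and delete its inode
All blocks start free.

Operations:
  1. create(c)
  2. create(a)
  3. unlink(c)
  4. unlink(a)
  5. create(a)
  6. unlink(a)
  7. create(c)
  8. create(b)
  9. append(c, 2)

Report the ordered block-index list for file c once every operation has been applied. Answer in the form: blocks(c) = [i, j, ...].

after create(c) → c:[0]  free=[F.............]
after create(a) → a:[1], c:[0]  free=[FF............]
after unlink(c) → a:[1]  free=[.F............]
after unlink(a) →   free=[..............]
after create(a) → a:[0]  free=[F.............]
after unlink(a) →   free=[..............]
after create(c) → c:[0]  free=[F.............]
after create(b) → b:[1], c:[0]  free=[FF............]
after append(c, 2) → b:[1], c:[0, 2, 3]  free=[FFFF..........]

blocks(c) = [0, 2, 3]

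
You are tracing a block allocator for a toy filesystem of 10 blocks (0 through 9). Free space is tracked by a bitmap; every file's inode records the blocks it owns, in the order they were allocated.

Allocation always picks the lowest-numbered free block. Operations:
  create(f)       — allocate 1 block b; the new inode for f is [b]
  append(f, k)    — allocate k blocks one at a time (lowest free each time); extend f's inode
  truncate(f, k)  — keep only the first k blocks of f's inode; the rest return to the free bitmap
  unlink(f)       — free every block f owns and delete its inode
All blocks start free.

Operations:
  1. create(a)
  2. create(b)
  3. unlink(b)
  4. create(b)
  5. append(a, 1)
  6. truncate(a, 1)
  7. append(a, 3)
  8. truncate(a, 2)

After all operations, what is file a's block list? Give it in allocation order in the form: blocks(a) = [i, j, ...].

after create(a) → a:[0]  free=[F.........]
after create(b) → a:[0], b:[1]  free=[FF........]
after unlink(b) → a:[0]  free=[F.........]
after create(b) → a:[0], b:[1]  free=[FF........]
after append(a, 1) → a:[0, 2], b:[1]  free=[FFF.......]
after truncate(a, 1) → a:[0], b:[1]  free=[FF........]
after append(a, 3) → a:[0, 2, 3, 4], b:[1]  free=[FFFFF.....]
after truncate(a, 2) → a:[0, 2], b:[1]  free=[FFF.......]

blocks(a) = [0, 2]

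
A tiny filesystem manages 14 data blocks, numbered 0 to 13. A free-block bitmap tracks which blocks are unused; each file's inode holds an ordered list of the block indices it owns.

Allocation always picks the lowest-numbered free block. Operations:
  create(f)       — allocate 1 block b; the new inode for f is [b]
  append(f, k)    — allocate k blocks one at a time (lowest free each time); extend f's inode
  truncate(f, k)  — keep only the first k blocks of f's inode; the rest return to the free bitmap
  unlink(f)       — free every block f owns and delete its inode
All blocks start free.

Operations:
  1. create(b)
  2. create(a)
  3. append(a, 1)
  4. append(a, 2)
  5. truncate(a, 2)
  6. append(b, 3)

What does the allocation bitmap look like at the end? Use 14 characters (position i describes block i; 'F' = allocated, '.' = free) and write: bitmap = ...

bitmap = FFFFFF........

after create(b) → b:[0]  free=[F.............]
after create(a) → a:[1], b:[0]  free=[FF............]
after append(a, 1) → a:[1, 2], b:[0]  free=[FFF...........]
after append(a, 2) → a:[1, 2, 3, 4], b:[0]  free=[FFFFF.........]
after truncate(a, 2) → a:[1, 2], b:[0]  free=[FFF...........]
after append(b, 3) → a:[1, 2], b:[0, 3, 4, 5]  free=[FFFFFF........]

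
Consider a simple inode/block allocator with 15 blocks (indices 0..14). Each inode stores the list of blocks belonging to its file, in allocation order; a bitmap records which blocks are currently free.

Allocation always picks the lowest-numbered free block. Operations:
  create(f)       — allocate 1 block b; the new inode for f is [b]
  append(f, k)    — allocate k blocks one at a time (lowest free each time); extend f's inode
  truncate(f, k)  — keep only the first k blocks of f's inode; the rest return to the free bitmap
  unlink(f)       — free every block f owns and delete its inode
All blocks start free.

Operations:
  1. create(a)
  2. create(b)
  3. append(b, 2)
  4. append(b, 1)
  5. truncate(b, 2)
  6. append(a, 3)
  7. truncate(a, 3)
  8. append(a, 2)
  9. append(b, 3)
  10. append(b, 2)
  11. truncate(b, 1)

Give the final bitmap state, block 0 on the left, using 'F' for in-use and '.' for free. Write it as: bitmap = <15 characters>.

bitmap = FF.FFFF........

  1. create(a)  ⇒  F..............  {a→[0]}
  2. create(b)  ⇒  FF.............  {a→[0]; b→[1]}
  3. append(b, 2)  ⇒  FFFF...........  {a→[0]; b→[1, 2, 3]}
  4. append(b, 1)  ⇒  FFFFF..........  {a→[0]; b→[1, 2, 3, 4]}
  5. truncate(b, 2)  ⇒  FFF............  {a→[0]; b→[1, 2]}
  6. append(a, 3)  ⇒  FFFFFF.........  {a→[0, 3, 4, 5]; b→[1, 2]}
  7. truncate(a, 3)  ⇒  FFFFF..........  {a→[0, 3, 4]; b→[1, 2]}
  8. append(a, 2)  ⇒  FFFFFFF........  {a→[0, 3, 4, 5, 6]; b→[1, 2]}
  9. append(b, 3)  ⇒  FFFFFFFFFF.....  {a→[0, 3, 4, 5, 6]; b→[1, 2, 7, 8, 9]}
  10. append(b, 2)  ⇒  FFFFFFFFFFFF...  {a→[0, 3, 4, 5, 6]; b→[1, 2, 7, 8, 9, 10, 11]}
  11. truncate(b, 1)  ⇒  FF.FFFF........  {a→[0, 3, 4, 5, 6]; b→[1]}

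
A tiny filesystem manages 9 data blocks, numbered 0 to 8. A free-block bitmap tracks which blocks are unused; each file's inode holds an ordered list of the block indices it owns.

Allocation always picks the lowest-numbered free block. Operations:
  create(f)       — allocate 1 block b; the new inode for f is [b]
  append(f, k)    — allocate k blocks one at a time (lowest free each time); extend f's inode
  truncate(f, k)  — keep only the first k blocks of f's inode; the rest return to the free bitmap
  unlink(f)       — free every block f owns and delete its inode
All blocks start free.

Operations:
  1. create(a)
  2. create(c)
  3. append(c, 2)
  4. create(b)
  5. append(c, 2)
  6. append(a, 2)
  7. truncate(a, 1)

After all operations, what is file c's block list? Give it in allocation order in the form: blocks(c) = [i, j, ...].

  1. create(a)  ⇒  F........  {a→[0]}
  2. create(c)  ⇒  FF.......  {a→[0]; c→[1]}
  3. append(c, 2)  ⇒  FFFF.....  {a→[0]; c→[1, 2, 3]}
  4. create(b)  ⇒  FFFFF....  {a→[0]; b→[4]; c→[1, 2, 3]}
  5. append(c, 2)  ⇒  FFFFFFF..  {a→[0]; b→[4]; c→[1, 2, 3, 5, 6]}
  6. append(a, 2)  ⇒  FFFFFFFFF  {a→[0, 7, 8]; b→[4]; c→[1, 2, 3, 5, 6]}
  7. truncate(a, 1)  ⇒  FFFFFFF..  {a→[0]; b→[4]; c→[1, 2, 3, 5, 6]}

blocks(c) = [1, 2, 3, 5, 6]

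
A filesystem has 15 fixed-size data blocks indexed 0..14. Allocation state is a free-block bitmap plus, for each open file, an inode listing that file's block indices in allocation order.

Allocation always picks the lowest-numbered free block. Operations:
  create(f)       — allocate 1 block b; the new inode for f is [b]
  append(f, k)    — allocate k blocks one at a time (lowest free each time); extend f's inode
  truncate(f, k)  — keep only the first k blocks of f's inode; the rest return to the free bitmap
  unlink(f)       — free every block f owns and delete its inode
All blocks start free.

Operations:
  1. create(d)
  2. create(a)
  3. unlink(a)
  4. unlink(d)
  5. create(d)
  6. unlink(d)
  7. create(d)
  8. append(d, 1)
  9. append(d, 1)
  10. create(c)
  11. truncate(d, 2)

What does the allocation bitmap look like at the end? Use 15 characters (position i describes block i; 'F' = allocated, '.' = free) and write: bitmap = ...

bitmap = FF.F...........

[1] create(d) — d=0 (map F..............)
[2] create(a) — a=1 d=0 (map FF.............)
[3] unlink(a) — d=0 (map F..............)
[4] unlink(d) —  (map ...............)
[5] create(d) — d=0 (map F..............)
[6] unlink(d) —  (map ...............)
[7] create(d) — d=0 (map F..............)
[8] append(d, 1) — d=0,1 (map FF.............)
[9] append(d, 1) — d=0,1,2 (map FFF............)
[10] create(c) — c=3 d=0,1,2 (map FFFF...........)
[11] truncate(d, 2) — c=3 d=0,1 (map FF.F...........)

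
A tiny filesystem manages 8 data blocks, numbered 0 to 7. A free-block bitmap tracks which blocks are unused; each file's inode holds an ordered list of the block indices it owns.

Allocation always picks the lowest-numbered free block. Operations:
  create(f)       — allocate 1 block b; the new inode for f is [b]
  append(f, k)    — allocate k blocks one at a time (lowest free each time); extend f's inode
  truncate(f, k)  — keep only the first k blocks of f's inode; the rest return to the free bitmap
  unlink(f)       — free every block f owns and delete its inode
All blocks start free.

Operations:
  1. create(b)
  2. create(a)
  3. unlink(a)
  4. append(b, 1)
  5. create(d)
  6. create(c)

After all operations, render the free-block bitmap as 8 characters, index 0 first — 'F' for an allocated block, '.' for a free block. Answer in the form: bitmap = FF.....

bitmap = FFFF....

  1. create(b)  ⇒  F.......  {b→[0]}
  2. create(a)  ⇒  FF......  {a→[1]; b→[0]}
  3. unlink(a)  ⇒  F.......  {b→[0]}
  4. append(b, 1)  ⇒  FF......  {b→[0, 1]}
  5. create(d)  ⇒  FFF.....  {b→[0, 1]; d→[2]}
  6. create(c)  ⇒  FFFF....  {b→[0, 1]; c→[3]; d→[2]}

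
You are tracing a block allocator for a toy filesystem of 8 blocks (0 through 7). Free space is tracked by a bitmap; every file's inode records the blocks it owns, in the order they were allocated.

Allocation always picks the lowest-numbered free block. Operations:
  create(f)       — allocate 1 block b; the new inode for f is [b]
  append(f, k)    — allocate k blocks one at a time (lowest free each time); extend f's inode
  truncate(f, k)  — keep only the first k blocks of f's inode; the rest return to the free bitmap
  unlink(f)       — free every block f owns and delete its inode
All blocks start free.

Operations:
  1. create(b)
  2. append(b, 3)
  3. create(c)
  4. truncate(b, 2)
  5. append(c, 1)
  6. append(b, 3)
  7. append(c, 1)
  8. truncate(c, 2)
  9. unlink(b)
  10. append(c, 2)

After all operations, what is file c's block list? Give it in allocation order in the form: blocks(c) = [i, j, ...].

blocks(c) = [4, 2, 0, 1]

after create(b) → b:[0]  free=[F.......]
after append(b, 3) → b:[0, 1, 2, 3]  free=[FFFF....]
after create(c) → b:[0, 1, 2, 3], c:[4]  free=[FFFFF...]
after truncate(b, 2) → b:[0, 1], c:[4]  free=[FF..F...]
after append(c, 1) → b:[0, 1], c:[4, 2]  free=[FFF.F...]
after append(b, 3) → b:[0, 1, 3, 5, 6], c:[4, 2]  free=[FFFFFFF.]
after append(c, 1) → b:[0, 1, 3, 5, 6], c:[4, 2, 7]  free=[FFFFFFFF]
after truncate(c, 2) → b:[0, 1, 3, 5, 6], c:[4, 2]  free=[FFFFFFF.]
after unlink(b) → c:[4, 2]  free=[..F.F...]
after append(c, 2) → c:[4, 2, 0, 1]  free=[FFF.F...]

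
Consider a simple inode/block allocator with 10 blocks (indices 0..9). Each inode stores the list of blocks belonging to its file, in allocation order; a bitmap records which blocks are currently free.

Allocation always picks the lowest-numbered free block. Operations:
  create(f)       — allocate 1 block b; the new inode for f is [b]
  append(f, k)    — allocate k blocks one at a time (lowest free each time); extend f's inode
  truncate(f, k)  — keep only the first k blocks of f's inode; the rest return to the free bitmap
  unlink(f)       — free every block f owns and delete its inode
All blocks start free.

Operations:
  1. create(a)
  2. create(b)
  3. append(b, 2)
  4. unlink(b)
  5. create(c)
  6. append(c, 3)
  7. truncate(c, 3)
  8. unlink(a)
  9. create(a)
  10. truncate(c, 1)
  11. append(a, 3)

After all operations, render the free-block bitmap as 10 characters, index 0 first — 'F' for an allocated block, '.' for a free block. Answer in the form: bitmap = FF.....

bitmap = FFFFF.....

after create(a) → a:[0]  free=[F.........]
after create(b) → a:[0], b:[1]  free=[FF........]
after append(b, 2) → a:[0], b:[1, 2, 3]  free=[FFFF......]
after unlink(b) → a:[0]  free=[F.........]
after create(c) → a:[0], c:[1]  free=[FF........]
after append(c, 3) → a:[0], c:[1, 2, 3, 4]  free=[FFFFF.....]
after truncate(c, 3) → a:[0], c:[1, 2, 3]  free=[FFFF......]
after unlink(a) → c:[1, 2, 3]  free=[.FFF......]
after create(a) → a:[0], c:[1, 2, 3]  free=[FFFF......]
after truncate(c, 1) → a:[0], c:[1]  free=[FF........]
after append(a, 3) → a:[0, 2, 3, 4], c:[1]  free=[FFFFF.....]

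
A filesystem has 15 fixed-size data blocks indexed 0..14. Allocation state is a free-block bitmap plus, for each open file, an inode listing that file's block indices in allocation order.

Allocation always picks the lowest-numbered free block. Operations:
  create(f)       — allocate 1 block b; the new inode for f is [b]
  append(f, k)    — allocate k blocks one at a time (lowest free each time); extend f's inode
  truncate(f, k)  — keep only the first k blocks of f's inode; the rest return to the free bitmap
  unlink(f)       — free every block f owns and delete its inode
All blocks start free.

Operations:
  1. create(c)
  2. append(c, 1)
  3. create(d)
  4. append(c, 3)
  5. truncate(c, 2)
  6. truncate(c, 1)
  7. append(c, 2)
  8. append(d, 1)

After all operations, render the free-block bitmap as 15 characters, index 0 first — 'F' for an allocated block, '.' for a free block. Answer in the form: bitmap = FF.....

[1] create(c) — c=0 (map F..............)
[2] append(c, 1) — c=0,1 (map FF.............)
[3] create(d) — c=0,1 d=2 (map FFF............)
[4] append(c, 3) — c=0,1,3,4,5 d=2 (map FFFFFF.........)
[5] truncate(c, 2) — c=0,1 d=2 (map FFF............)
[6] truncate(c, 1) — c=0 d=2 (map F.F............)
[7] append(c, 2) — c=0,1,3 d=2 (map FFFF...........)
[8] append(d, 1) — c=0,1,3 d=2,4 (map FFFFF..........)

bitmap = FFFFF..........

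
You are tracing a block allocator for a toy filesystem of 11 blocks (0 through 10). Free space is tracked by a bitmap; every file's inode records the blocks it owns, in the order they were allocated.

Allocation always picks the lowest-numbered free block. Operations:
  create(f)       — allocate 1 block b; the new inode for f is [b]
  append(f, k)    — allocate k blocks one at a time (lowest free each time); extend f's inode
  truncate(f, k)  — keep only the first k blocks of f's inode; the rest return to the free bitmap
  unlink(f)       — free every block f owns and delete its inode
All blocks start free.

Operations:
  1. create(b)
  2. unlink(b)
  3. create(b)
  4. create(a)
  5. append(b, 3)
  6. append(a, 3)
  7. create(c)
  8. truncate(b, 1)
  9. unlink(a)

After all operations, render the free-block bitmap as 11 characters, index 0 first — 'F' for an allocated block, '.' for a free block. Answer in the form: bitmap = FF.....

bitmap = F.......F..

[1] create(b) — b=0 (map F..........)
[2] unlink(b) —  (map ...........)
[3] create(b) — b=0 (map F..........)
[4] create(a) — a=1 b=0 (map FF.........)
[5] append(b, 3) — a=1 b=0,2,3,4 (map FFFFF......)
[6] append(a, 3) — a=1,5,6,7 b=0,2,3,4 (map FFFFFFFF...)
[7] create(c) — a=1,5,6,7 b=0,2,3,4 c=8 (map FFFFFFFFF..)
[8] truncate(b, 1) — a=1,5,6,7 b=0 c=8 (map FF...FFFF..)
[9] unlink(a) — b=0 c=8 (map F.......F..)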